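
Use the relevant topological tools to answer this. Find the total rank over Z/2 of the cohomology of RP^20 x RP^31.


dim H^*(RP^n; Z/2) = n+1 (one Z/2 in each degree 0..n).
Total Betti number is multiplicative.
Total = (20+1) * (31+1) = 21 * 32 = 672

672


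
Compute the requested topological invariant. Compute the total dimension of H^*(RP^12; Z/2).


H^k(RP^12; Z/2) = Z/2 for each 0 <= k <= 12.
Total dimension = 12 + 1 = 13

13


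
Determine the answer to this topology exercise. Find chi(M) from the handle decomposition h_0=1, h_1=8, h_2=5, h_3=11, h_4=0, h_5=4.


Handles of index k contribute (-1)^k to chi (same as CW cells).
chi = (1) + (-8) + (5) + (-11) + (0) + (-4) = -17

-17


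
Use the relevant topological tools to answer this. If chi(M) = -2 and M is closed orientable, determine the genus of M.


chi = 2 - 2g for closed orientable surfaces.
-2 = 2 - 2g
2g = 2 - (-2) = 4
g = 2

2


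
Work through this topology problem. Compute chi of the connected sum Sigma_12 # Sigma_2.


chi(Sigma_12) = 2 - 2*12 = -22
chi(Sigma_2) = 2 - 2*2 = -2
For surfaces: chi(A#B) = chi(A) + chi(B) - 2.
chi = -22 + -2 - 2 = -26

-26


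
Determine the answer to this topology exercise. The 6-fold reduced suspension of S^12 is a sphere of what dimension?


Each suspension raises dimension by 1: Sigma S^n = S^{n+1}.
Sigma^6 S^12 = S^{12+6} = S^18

18


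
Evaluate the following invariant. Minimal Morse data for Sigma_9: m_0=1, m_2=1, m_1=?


A perfect Morse function has m_k = b_k.
For Sigma_9: b_0=1, b_1=2g=18, b_2=1.
Saddles m_1 = 2g = 18

18


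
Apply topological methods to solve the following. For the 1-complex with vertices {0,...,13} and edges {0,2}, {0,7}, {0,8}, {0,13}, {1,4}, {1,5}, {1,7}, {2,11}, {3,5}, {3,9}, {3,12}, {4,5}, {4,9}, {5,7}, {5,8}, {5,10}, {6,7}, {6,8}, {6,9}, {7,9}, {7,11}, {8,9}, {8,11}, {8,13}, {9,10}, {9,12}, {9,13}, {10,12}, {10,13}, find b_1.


b_1 = E - V + (number of components).
E = 29, V = 14, components = 1.
b_1 = 29 - 14 + 1 = 16

16


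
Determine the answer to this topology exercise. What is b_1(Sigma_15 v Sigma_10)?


For a wedge: H_1(A v B) = H_1(A) + H_1(B).
b_1(Sigma_15) = 30, b_1(Sigma_10) = 20.
b_1 = 30 + 20 = 50

50


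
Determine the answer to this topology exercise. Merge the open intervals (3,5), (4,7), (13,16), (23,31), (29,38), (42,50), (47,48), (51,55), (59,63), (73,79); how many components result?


Sort and merge overlapping open intervals.
Merged: (3,7), (13,16), (23,38), (42,50), (51,55), (59,63), (73,79).
Number of components = 7

7


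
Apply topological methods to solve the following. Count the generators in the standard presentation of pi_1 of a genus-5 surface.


Standard presentation: pi_1(Sigma_g) = <a_1,b_1,...,a_g,b_g | [a_1,b_1]...[a_g,b_g] = 1>.
Number of generators = 2g = 2*5 = 10

10


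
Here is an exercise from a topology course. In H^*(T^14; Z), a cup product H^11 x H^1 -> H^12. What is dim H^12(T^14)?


Cup product: H^p x H^q -> H^{p+q}; here p+q = 11+1 = 12.
rank H^k(T^n) = C(n,k).
C(14,12) = 91

91


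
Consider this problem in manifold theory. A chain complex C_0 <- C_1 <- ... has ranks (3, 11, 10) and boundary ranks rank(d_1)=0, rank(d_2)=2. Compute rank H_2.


rank H_k = rank(ker d_k) - rank(im d_{k+1}).
rank(ker d_2) = rank(C_2) - rank(d_2) = 10 - 2 = 8.
rank(im d_{2+1}) = 0.
rank H_2 = 8 - 0 = 8

8


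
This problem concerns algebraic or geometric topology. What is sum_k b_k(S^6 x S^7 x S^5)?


Total Betti number is multiplicative under products.
Each S^d (d>=1) has total Betti number 2.
There are 3 sphere factors.
Total = 2^3 = 8

8


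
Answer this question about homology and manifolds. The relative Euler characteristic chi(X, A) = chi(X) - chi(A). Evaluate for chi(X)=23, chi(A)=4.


Relative Euler characteristic: chi(X, A) = chi(X) - chi(A).
= 23 - (4) = 19

19


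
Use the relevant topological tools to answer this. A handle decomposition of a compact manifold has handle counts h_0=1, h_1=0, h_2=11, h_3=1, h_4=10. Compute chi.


Handles of index k contribute (-1)^k to chi (same as CW cells).
chi = (1) + (0) + (11) + (-1) + (10) = 21

21


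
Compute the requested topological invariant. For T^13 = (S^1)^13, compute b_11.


By the Kunneth formula, b_k(T^n) = C(n,k).
b_11(T^13) = C(13,11).
C(13,11) = 13!/(11!*2!) = 78

78


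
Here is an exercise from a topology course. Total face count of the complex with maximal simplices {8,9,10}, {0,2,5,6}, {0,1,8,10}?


Each maximal simplex on m vertices has 2^m - 1 nonempty faces.
Take the union (dedupe shared faces).
Total distinct faces = 33

33


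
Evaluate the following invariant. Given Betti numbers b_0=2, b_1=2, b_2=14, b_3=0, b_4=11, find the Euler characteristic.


chi = sum_k (-1)^k b_k.
= (2) + (-2) + (14) + (0) + (11)
= 25

25


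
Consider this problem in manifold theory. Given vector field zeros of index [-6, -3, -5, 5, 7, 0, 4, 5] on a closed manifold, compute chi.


Poincare-Hopf: chi(M) = sum of indices of zeros.
chi = (-6) + (-3) + (-5) + (5) + (7) + (0) + (4) + (5) = 7

7


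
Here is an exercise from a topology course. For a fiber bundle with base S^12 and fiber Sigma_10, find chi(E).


chi(S^12) = 2 (n even), chi(Sigma_10) = 2 - 2*10 = -18.
chi(E) = 2 * (-18) = -36

-36


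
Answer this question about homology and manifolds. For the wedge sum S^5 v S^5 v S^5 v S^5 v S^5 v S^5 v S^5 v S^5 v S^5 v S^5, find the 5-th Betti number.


For a wedge of spheres, H_k (k>0) is free on one generator per sphere of dimension k.
Spheres of dimension 5: count = 10.
b_5 = 10

10


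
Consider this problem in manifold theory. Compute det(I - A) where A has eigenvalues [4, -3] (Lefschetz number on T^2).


For a torus self-map: L(f) = det(I - A) where A acts on H_1.
L(f) = (1-4) * (1--3) = -3 * 4 = -12

-12


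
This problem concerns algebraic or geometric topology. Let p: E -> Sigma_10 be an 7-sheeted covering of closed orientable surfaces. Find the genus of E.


For an n-sheeted cover: chi(E) = n * chi(B).
chi(Sigma_10) = 2 - 2*10 = -18.
chi(E) = 7 * (-18) = -126.
genus(E) = (2 - chi(E))/2 = (2 - (-126))/2 = 128/2 = 64

64


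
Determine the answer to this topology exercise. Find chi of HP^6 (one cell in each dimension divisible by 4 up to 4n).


HP^6 has one cell in each dimension 0, 4, ..., 4*6 (6+1 cells, all even-dim).
chi = 6 + 1 = 7

7


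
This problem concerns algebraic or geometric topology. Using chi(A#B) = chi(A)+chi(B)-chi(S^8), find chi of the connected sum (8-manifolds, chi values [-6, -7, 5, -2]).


For n-manifolds: chi(A#B) = chi(A) + chi(B) - chi(S^8).
chi(S^8) = 1 + (-1)^8 = 2.
chi(#) = (sum chi_i) - (4-1)*chi(S^8) = -10 - 3*2 = -16

-16


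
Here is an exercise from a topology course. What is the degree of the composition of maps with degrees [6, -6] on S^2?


Degree is multiplicative: deg(composition) = product of degrees.
= (6) * (-6) = -36

-36


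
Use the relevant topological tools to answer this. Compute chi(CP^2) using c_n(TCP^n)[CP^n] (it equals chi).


For any closed oriented manifold, <e(TM),[M]> = chi(M).
chi(CP^2) = 2+1 = 3

3


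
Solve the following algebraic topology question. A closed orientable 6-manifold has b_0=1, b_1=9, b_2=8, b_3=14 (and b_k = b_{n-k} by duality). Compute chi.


By Poincare duality b_k = b_{6-k}, so full Betti numbers: b_0=1, b_1=9, b_2=8, b_3=14, b_4=8, b_5=9, b_6=1.
chi = sum (-1)^k b_k = -14

-14


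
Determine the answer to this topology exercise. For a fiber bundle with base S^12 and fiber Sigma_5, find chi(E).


chi(S^12) = 2 (n even), chi(Sigma_5) = 2 - 2*5 = -8.
chi(E) = 2 * (-8) = -16

-16


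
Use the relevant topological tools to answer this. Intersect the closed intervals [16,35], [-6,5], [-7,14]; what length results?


Intersection = [max(a_i), min(b_i)] = [16, 5].
Since 16 > 5, the intersection is empty.
Length = 0

0


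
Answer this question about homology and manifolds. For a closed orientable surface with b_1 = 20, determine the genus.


For a closed orientable surface: b_1 = 2g.
20 = 2g
g = 20 / 2 = 10

10


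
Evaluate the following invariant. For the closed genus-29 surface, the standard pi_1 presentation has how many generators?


Standard presentation: pi_1(Sigma_g) = <a_1,b_1,...,a_g,b_g | [a_1,b_1]...[a_g,b_g] = 1>.
Number of generators = 2g = 2*29 = 58

58


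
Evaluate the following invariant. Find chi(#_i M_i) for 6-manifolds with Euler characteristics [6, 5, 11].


For n-manifolds: chi(A#B) = chi(A) + chi(B) - chi(S^6).
chi(S^6) = 1 + (-1)^6 = 2.
chi(#) = (sum chi_i) - (3-1)*chi(S^6) = 22 - 2*2 = 18

18


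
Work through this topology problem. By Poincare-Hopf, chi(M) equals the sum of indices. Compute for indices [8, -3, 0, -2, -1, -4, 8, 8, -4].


Poincare-Hopf: chi(M) = sum of indices of zeros.
chi = (8) + (-3) + (0) + (-2) + (-1) + (-4) + (8) + (8) + (-4) = 10

10


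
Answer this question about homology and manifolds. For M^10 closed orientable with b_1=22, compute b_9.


Poincare duality for closed orientable n-manifolds: b_k = b_{n-k}.
Here n = 10, so b_9 = b_1 = 22

22


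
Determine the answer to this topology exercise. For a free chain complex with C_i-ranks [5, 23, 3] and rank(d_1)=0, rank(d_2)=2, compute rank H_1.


rank H_k = rank(ker d_k) - rank(im d_{k+1}).
rank(ker d_1) = rank(C_1) - rank(d_1) = 23 - 0 = 23.
rank(im d_{1+1}) = 2.
rank H_1 = 23 - 2 = 21

21


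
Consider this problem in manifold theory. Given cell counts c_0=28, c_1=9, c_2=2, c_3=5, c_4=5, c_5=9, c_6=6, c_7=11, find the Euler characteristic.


chi = sum_k (-1)^k c_k.
= (-1)^0*28 + (-1)^1*9 + (-1)^2*2 + (-1)^3*5 + (-1)^4*5 + (-1)^5*9 + (-1)^6*6 + (-1)^7*11
= (28) + (-9) + (2) + (-5) + (5) + (-9) + (6) + (-11)
= 7

7


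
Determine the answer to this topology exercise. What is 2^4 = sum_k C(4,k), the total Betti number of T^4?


b_k(T^4) = C(4,k), so the sum over k is sum_k C(4,k) = 2^4.
Total = 2^4 = 16

16


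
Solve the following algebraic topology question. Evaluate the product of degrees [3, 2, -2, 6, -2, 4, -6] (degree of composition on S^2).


Degree is multiplicative: deg(composition) = product of degrees.
= (3) * (2) * (-2) * (6) * (-2) * (4) * (-6) = -3456

-3456


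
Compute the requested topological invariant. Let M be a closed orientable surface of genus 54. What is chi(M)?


For a closed orientable surface of genus g: chi = 2 - 2g.
Here g = 54.
chi = 2 - 2*54 = 2 - 108 = -106

-106


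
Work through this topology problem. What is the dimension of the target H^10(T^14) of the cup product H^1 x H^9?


Cup product: H^p x H^q -> H^{p+q}; here p+q = 1+9 = 10.
rank H^k(T^n) = C(n,k).
C(14,10) = 1001

1001


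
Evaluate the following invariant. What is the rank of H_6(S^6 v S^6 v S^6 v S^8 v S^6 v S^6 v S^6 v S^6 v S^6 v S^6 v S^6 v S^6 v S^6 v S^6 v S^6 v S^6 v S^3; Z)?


For a wedge of spheres, H_k (k>0) is free on one generator per sphere of dimension k.
Spheres of dimension 6: count = 15.
b_6 = 15

15


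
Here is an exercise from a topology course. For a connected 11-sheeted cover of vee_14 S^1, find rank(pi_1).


Nielsen-Schreier: an index-n subgroup of F_r is free of rank 1 + n(r-1).
Equivalently: chi(cover) = n*chi(base); chi(vee_r S^1) = 1 - 14 = -13.
chi(E) = 11*(-13) = -143; rank = 1 - chi(E) = 1 - (-143) = 144.
rank = 1 + 11*(14-1) = 1 + 143 = 144

144


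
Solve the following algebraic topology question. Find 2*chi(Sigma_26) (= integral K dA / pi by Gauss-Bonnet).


Gauss-Bonnet: integral K dA = 2*pi*chi(M).
chi(Sigma_26) = 2 - 2*26 = -50.
(integral K dA)/pi = 2*chi = 2*(-50) = -100

-100


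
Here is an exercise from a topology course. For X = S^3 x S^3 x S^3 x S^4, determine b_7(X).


Each S^d has Poincare polynomial 1 + t^d.
The product S^3 x S^3 x S^3 x S^4 has Poincare polynomial prod(1+t^d_i).
Expanding: b_0=1, b_3=3, b_4=1, b_6=3, b_7=3, b_9=1, b_10=3, b_13=1.
b_7 = 3

3


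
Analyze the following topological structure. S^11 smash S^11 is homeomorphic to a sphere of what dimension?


S^m ^ S^n = S^{m+n}.
k = 11 + 11 = 22

22


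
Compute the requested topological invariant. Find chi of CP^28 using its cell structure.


CP^28 has one cell in each even dimension 0, 2, ..., 2*28 (28+1 cells total).
All cells are even-dimensional, so chi = number of cells.
chi = 28 + 1 = 29

29


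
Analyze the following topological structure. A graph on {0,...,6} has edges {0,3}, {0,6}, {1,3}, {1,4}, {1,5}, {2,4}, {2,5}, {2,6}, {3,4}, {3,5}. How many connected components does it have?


Run DFS/union-find over 7 vertices.
V = 7, E = 10.
Number of components = 1

1


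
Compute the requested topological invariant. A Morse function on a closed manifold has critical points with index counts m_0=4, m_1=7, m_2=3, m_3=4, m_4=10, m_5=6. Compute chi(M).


Morse theory: chi(M) = sum_k (-1)^k m_k where m_k = #(index-k critical points).
= (4) + (-7) + (3) + (-4) + (10) + (-6) = 0

0


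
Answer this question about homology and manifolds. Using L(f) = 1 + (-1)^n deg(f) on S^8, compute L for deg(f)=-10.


On S^8: L(f) = tr(f_0*) + (-1)^8 tr(f_8*) = 1 + (-1)^8 * deg(f).
L(f) = 1 + (-1)^8 * -10 = 1 + -10 = -9

-9


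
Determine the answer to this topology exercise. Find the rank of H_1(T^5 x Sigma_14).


pi_1(A x B) = pi_1(A) x pi_1(B); rank of abelianization = b_1.
b_1(T^5) = 5, b_1(Sigma_14) = 2*14 = 28.
b_1(product) = 5 + 28 = 33

33


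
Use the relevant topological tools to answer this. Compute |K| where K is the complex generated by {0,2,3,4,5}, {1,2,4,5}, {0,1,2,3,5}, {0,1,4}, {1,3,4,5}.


Each maximal simplex on m vertices has 2^m - 1 nonempty faces.
Take the union (dedupe shared faces).
Total distinct faces = 54

54


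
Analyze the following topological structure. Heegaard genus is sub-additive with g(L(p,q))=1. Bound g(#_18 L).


Heegaard genus satisfies g(A#B) <= g(A) + g(B).
Each lens space has g = 1.
Upper bound: 18 * 1 = 18

18


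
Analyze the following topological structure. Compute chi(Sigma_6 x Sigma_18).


chi(Sigma_6) = 2 - 2*6 = -10
chi(Sigma_18) = 2 - 2*18 = -34
chi(product) = (-10) * (-34) = 340

340


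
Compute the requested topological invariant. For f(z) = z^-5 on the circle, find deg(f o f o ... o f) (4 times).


deg(f) = -5. Degree is multiplicative: deg(f^4) = (deg f)^4.
deg(f^4) = (-5)^4 = 625

625


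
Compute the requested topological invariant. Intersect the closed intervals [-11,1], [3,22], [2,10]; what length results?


Intersection = [max(a_i), min(b_i)] = [3, 1].
Since 3 > 1, the intersection is empty.
Length = 0

0


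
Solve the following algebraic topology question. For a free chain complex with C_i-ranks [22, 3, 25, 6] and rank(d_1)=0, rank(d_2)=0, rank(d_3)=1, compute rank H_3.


rank H_k = rank(ker d_k) - rank(im d_{k+1}).
rank(ker d_3) = rank(C_3) - rank(d_3) = 6 - 1 = 5.
rank(im d_{3+1}) = 0.
rank H_3 = 5 - 0 = 5

5


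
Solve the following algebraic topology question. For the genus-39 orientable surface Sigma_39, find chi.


For a closed orientable surface of genus g: chi = 2 - 2g.
Here g = 39.
chi = 2 - 2*39 = 2 - 78 = -76

-76


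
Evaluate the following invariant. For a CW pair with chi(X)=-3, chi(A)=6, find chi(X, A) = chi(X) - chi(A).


Relative Euler characteristic: chi(X, A) = chi(X) - chi(A).
= -3 - (6) = -9

-9


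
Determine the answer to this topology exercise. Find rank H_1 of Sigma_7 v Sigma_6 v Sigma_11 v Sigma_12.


For a wedge X v Y: reduced H_k(X v Y) = H_k(X) + H_k(Y).
Each Sigma_g contributes b_1 = 2g.
b_1 = 14 + 12 + 22 + 24 = 72

72


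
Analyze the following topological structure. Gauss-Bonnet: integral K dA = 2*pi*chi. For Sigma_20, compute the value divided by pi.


Gauss-Bonnet: integral K dA = 2*pi*chi(M).
chi(Sigma_20) = 2 - 2*20 = -38.
(integral K dA)/pi = 2*chi = 2*(-38) = -76

-76


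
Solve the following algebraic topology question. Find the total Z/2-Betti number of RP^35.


H^k(RP^35; Z/2) = Z/2 for each 0 <= k <= 35.
Total dimension = 35 + 1 = 36

36


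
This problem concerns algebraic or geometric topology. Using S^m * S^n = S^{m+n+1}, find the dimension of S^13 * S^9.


Join of spheres: S^m * S^n = S^{m+n+1}.
dim = 13 + 9 + 1 = 23

23


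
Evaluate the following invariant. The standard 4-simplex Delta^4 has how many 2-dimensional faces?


Delta^4 has 4+1 vertices. A 2-face is a choice of 2+1 vertices.
f_2 = C(4+1, 2+1) = C(5,3) = 10

10


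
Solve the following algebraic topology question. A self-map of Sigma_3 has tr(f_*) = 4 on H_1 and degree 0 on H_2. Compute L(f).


L(f) = tr(f_0*) - tr(f_1*) + tr(f_2*).
= 1 - (4) + (0)
= -3

-3


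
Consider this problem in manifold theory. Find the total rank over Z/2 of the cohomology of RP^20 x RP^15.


dim H^*(RP^n; Z/2) = n+1 (one Z/2 in each degree 0..n).
Total Betti number is multiplicative.
Total = (20+1) * (15+1) = 21 * 16 = 336

336


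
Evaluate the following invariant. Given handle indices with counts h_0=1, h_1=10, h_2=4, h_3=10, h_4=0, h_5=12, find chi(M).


Handles of index k contribute (-1)^k to chi (same as CW cells).
chi = (1) + (-10) + (4) + (-10) + (0) + (-12) = -27

-27


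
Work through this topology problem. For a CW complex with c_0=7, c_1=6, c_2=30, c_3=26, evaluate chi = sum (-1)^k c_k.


chi = sum_k (-1)^k c_k.
= (-1)^0*7 + (-1)^1*6 + (-1)^2*30 + (-1)^3*26
= (7) + (-6) + (30) + (-26)
= 5

5


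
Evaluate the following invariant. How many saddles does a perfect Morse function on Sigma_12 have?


A perfect Morse function has m_k = b_k.
For Sigma_12: b_0=1, b_1=2g=24, b_2=1.
Saddles m_1 = 2g = 24

24


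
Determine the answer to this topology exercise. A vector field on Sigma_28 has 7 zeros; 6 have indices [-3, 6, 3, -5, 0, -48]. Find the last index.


Poincare-Hopf: sum of indices = chi(M).
chi(Sigma_28) = 2 - 2*28 = -54.
Sum of known indices = -47.
x = chi - (sum known) = -54 - (-47) = -7

-7


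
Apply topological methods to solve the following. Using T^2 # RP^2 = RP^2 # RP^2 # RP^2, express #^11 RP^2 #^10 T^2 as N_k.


Since a >= 1, the sum is non-orientable; each T^2 can be replaced by RP^2 # RP^2 (since T^2#RP^2 = 3RP^2).
Total crosscaps k = 11 + 2*10 = 31.
Check via chi: chi = 11*1 + 10*0 - (11+10-1)*2 = -29 = 2 - k = -29. Consistent.

31


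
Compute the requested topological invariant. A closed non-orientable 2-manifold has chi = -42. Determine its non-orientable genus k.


chi = 2 - k for closed non-orientable surfaces with k crosscaps.
-42 = 2 - k
k = 2 - (-42) = 44

44


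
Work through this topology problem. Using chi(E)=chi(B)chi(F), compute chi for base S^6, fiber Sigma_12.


chi(S^6) = 2 (n even), chi(Sigma_12) = 2 - 2*12 = -22.
chi(E) = 2 * (-22) = -44

-44


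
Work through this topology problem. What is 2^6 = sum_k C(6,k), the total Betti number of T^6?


b_k(T^6) = C(6,k), so the sum over k is sum_k C(6,k) = 2^6.
Total = 2^6 = 64

64


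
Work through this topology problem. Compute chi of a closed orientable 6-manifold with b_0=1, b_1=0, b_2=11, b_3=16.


By Poincare duality b_k = b_{6-k}, so full Betti numbers: b_0=1, b_1=0, b_2=11, b_3=16, b_4=11, b_5=0, b_6=1.
chi = sum (-1)^k b_k = 8

8


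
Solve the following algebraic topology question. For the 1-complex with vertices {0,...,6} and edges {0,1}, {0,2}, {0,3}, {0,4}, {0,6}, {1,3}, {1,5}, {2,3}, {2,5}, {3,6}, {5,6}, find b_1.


b_1 = E - V + (number of components).
E = 11, V = 7, components = 1.
b_1 = 11 - 7 + 1 = 5

5


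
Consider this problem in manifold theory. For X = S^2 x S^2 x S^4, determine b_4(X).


Each S^d has Poincare polynomial 1 + t^d.
The product S^2 x S^2 x S^4 has Poincare polynomial prod(1+t^d_i).
Expanding: b_0=1, b_2=2, b_4=2, b_6=2, b_8=1.
b_4 = 2

2


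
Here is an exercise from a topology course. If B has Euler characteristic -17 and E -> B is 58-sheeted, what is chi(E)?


For a finite covering: chi(E) = (number of sheets) * chi(B).
chi(E) = 58 * (-17) = -986

-986


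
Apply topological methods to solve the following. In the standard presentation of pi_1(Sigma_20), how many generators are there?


Standard presentation: pi_1(Sigma_g) = <a_1,b_1,...,a_g,b_g | [a_1,b_1]...[a_g,b_g] = 1>.
Number of generators = 2g = 2*20 = 40

40


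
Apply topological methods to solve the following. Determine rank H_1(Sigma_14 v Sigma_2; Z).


For a wedge: H_1(A v B) = H_1(A) + H_1(B).
b_1(Sigma_14) = 28, b_1(Sigma_2) = 4.
b_1 = 28 + 4 = 32

32


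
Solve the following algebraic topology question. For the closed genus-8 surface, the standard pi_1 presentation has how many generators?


Standard presentation: pi_1(Sigma_g) = <a_1,b_1,...,a_g,b_g | [a_1,b_1]...[a_g,b_g] = 1>.
Number of generators = 2g = 2*8 = 16

16


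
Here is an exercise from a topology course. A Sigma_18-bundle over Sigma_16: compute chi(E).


For a fiber bundle F -> E -> B (with CW structure): chi(E) = chi(B) * chi(F).
chi(Sigma_16) = -30, chi(Sigma_18) = -34.
chi(E) = (-30) * (-34) = 1020

1020


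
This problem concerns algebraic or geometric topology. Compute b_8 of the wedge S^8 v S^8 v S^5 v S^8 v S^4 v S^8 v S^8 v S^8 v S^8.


For a wedge of spheres, H_k (k>0) is free on one generator per sphere of dimension k.
Spheres of dimension 8: count = 7.
b_8 = 7

7


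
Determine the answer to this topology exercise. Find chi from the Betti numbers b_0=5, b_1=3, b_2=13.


chi = sum_k (-1)^k b_k.
= (5) + (-3) + (13)
= 15

15


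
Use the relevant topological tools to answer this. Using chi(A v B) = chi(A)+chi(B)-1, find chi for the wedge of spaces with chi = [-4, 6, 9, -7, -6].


chi(A v B) = chi(A) + chi(B) - 1 (one point identified).
For 5 spaces: chi = (sum chi_i) - (5 - 1).
sum = -2; chi = -2 - 4 = -6

-6


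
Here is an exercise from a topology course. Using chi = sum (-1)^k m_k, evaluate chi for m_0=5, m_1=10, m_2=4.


Morse theory: chi(M) = sum_k (-1)^k m_k where m_k = #(index-k critical points).
= (5) + (-10) + (4) = -1

-1


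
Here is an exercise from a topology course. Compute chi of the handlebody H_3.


A genus-g handlebody deformation retracts to a wedge of g circles.
chi(vee_g S^1) = 1 - g.
chi(H_3) = 1 - 3 = -2

-2


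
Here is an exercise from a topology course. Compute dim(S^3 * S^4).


Join of spheres: S^m * S^n = S^{m+n+1}.
dim = 3 + 4 + 1 = 8

8


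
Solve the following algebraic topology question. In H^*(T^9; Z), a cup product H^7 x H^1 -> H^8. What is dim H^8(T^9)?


Cup product: H^p x H^q -> H^{p+q}; here p+q = 7+1 = 8.
rank H^k(T^n) = C(n,k).
C(9,8) = 9

9


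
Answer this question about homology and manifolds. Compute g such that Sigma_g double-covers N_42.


chi(N_42) = 2 - 42 = -40.
Double cover: chi(Sigma_g) = 2 * chi(N_42) = 2*(-40) = -80.
2 - 2g = -80, so g = (2 - (-80))/2 = 82/2 = 41

41


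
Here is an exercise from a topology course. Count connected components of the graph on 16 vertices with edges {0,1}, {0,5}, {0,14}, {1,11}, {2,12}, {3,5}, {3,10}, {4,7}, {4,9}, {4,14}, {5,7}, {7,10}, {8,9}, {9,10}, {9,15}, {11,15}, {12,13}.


Run DFS/union-find over 16 vertices.
V = 16, E = 17.
Number of components = 3

3


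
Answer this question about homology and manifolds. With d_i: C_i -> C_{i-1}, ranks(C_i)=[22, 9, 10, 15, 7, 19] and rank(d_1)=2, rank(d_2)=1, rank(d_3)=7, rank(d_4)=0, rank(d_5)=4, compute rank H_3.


rank H_k = rank(ker d_k) - rank(im d_{k+1}).
rank(ker d_3) = rank(C_3) - rank(d_3) = 15 - 7 = 8.
rank(im d_{3+1}) = 0.
rank H_3 = 8 - 0 = 8

8


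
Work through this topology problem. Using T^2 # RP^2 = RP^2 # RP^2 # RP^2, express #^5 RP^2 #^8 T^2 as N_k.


Since a >= 1, the sum is non-orientable; each T^2 can be replaced by RP^2 # RP^2 (since T^2#RP^2 = 3RP^2).
Total crosscaps k = 5 + 2*8 = 21.
Check via chi: chi = 5*1 + 8*0 - (5+8-1)*2 = -19 = 2 - k = -19. Consistent.

21


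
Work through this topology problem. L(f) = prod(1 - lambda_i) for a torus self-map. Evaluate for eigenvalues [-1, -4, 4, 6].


For a torus self-map: L(f) = det(I - A) where A acts on H_1.
L(f) = (1--1) * (1--4) * (1-4) * (1-6) = 2 * 5 * -3 * -5 = 150

150


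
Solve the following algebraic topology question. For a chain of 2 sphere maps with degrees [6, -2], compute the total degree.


Degree is multiplicative: deg(composition) = product of degrees.
= (6) * (-2) = -12

-12


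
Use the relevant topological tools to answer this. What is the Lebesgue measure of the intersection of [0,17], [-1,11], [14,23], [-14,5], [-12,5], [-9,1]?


Intersection = [max(a_i), min(b_i)] = [14, 1].
Since 14 > 1, the intersection is empty.
Length = 0

0


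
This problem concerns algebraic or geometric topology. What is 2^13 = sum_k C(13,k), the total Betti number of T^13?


b_k(T^13) = C(13,k), so the sum over k is sum_k C(13,k) = 2^13.
Total = 2^13 = 8192

8192


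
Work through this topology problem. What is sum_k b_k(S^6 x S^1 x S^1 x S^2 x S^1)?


Total Betti number is multiplicative under products.
Each S^d (d>=1) has total Betti number 2.
There are 5 sphere factors.
Total = 2^5 = 32

32


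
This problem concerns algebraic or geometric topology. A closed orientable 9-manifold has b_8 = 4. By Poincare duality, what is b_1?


Poincare duality for closed orientable n-manifolds: b_k = b_{n-k}.
Here n = 9, so b_1 = b_8 = 4

4


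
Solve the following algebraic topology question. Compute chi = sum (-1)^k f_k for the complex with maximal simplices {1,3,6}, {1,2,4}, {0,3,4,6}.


Enumerate all faces; f-vector: f_0=6, f_1=11, f_2=6, f_3=1.
chi = sum (-1)^k f_k = 0

0


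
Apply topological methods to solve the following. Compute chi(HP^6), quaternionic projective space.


HP^6 has one cell in each dimension 0, 4, ..., 4*6 (6+1 cells, all even-dim).
chi = 6 + 1 = 7

7


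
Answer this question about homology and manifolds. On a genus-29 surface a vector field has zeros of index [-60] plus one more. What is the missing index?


Poincare-Hopf: sum of indices = chi(M).
chi(Sigma_29) = 2 - 2*29 = -56.
Sum of known indices = -60.
x = chi - (sum known) = -56 - (-60) = 4

4


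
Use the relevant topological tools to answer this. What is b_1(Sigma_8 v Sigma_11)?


For a wedge: H_1(A v B) = H_1(A) + H_1(B).
b_1(Sigma_8) = 16, b_1(Sigma_11) = 22.
b_1 = 16 + 22 = 38

38


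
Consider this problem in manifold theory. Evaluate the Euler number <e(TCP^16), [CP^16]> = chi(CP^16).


For any closed oriented manifold, <e(TM),[M]> = chi(M).
chi(CP^16) = 16+1 = 17

17


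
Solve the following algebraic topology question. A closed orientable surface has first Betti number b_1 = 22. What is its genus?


For a closed orientable surface: b_1 = 2g.
22 = 2g
g = 22 / 2 = 11

11


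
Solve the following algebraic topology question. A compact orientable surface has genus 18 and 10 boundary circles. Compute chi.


For a compact orientable surface with genus g and b boundary components: chi = 2 - 2g - b.
chi = 2 - 2*18 - 10 = 2 - 36 - 10 = -44

-44


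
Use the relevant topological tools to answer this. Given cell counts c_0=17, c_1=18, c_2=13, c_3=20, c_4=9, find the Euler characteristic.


chi = sum_k (-1)^k c_k.
= (-1)^0*17 + (-1)^1*18 + (-1)^2*13 + (-1)^3*20 + (-1)^4*9
= (17) + (-18) + (13) + (-20) + (9)
= 1

1


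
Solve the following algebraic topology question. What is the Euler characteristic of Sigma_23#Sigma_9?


chi(Sigma_23) = 2 - 2*23 = -44
chi(Sigma_9) = 2 - 2*9 = -16
For surfaces: chi(A#B) = chi(A) + chi(B) - 2.
chi = -44 + -16 - 2 = -62

-62


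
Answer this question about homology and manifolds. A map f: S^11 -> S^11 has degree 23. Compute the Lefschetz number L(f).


On S^11: L(f) = tr(f_0*) + (-1)^11 tr(f_11*) = 1 + (-1)^11 * deg(f).
L(f) = 1 + (-1)^11 * 23 = 1 + -23 = -22

-22


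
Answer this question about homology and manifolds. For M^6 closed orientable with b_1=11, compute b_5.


Poincare duality for closed orientable n-manifolds: b_k = b_{n-k}.
Here n = 6, so b_5 = b_1 = 11

11


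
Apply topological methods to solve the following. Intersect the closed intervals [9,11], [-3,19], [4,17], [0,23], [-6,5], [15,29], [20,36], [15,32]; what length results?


Intersection = [max(a_i), min(b_i)] = [20, 5].
Since 20 > 5, the intersection is empty.
Length = 0

0


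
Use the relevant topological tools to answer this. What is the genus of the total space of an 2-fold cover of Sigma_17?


For an n-sheeted cover: chi(E) = n * chi(B).
chi(Sigma_17) = 2 - 2*17 = -32.
chi(E) = 2 * (-32) = -64.
genus(E) = (2 - chi(E))/2 = (2 - (-64))/2 = 66/2 = 33

33


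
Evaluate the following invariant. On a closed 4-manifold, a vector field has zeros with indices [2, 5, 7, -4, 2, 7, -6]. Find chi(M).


Poincare-Hopf: chi(M) = sum of indices of zeros.
chi = (2) + (5) + (7) + (-4) + (2) + (7) + (-6) = 13

13


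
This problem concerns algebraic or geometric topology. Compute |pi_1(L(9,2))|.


pi_1(L(p,q)) = Z/pZ for any q coprime to p.
|pi_1(L(9,2))| = 9

9


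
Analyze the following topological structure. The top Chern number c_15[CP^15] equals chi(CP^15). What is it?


For any closed oriented manifold, <e(TM),[M]> = chi(M).
chi(CP^15) = 15+1 = 16

16


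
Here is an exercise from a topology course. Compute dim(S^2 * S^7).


Join of spheres: S^m * S^n = S^{m+n+1}.
dim = 2 + 7 + 1 = 10

10


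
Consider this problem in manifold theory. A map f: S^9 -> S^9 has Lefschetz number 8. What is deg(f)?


L(f) = 1 + (-1)^9 deg(f) on S^9.
8 = 1 + (-1)^9 * deg(f)
(-1)^9 * deg(f) = 7
deg(f) = -7

-7


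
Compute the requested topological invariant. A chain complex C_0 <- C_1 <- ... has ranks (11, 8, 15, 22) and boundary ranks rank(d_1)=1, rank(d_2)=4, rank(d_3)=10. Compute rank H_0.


rank H_k = rank(ker d_k) - rank(im d_{k+1}).
rank(ker d_0) = rank(C_0) - rank(d_0) = 11 - 0 = 11.
rank(im d_{0+1}) = 1.
rank H_0 = 11 - 1 = 10

10


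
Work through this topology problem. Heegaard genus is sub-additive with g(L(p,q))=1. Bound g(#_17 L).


Heegaard genus satisfies g(A#B) <= g(A) + g(B).
Each lens space has g = 1.
Upper bound: 17 * 1 = 17

17


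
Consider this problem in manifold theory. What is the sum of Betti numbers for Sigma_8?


For Sigma_8: b_0 = 1, b_1 = 2g = 16, b_2 = 1.
Total = 1 + 16 + 1 = 18

18


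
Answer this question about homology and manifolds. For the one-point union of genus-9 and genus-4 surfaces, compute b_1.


For a wedge: H_1(A v B) = H_1(A) + H_1(B).
b_1(Sigma_9) = 18, b_1(Sigma_4) = 8.
b_1 = 18 + 8 = 26

26


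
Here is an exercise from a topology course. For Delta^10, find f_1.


Delta^10 has 10+1 vertices. A 1-face is a choice of 1+1 vertices.
f_1 = C(10+1, 1+1) = C(11,2) = 55

55


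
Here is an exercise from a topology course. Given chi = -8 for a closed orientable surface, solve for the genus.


chi = 2 - 2g for closed orientable surfaces.
-8 = 2 - 2g
2g = 2 - (-8) = 10
g = 5

5


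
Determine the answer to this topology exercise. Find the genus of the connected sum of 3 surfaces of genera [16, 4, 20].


Genus is additive under connected sum of orientable surfaces.
g = 16 + 4 + 20 = 40

40


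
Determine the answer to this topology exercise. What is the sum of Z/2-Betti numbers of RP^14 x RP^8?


dim H^*(RP^n; Z/2) = n+1 (one Z/2 in each degree 0..n).
Total Betti number is multiplicative.
Total = (14+1) * (8+1) = 15 * 9 = 135

135


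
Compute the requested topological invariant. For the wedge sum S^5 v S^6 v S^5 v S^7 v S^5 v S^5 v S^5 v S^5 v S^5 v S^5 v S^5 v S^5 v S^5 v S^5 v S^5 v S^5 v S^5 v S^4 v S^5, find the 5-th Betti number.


For a wedge of spheres, H_k (k>0) is free on one generator per sphere of dimension k.
Spheres of dimension 5: count = 16.
b_5 = 16

16


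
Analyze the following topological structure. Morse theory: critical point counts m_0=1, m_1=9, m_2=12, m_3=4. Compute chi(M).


Morse theory: chi(M) = sum_k (-1)^k m_k where m_k = #(index-k critical points).
= (1) + (-9) + (12) + (-4) = 0

0


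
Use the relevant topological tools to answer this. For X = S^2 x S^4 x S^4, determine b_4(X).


Each S^d has Poincare polynomial 1 + t^d.
The product S^2 x S^4 x S^4 has Poincare polynomial prod(1+t^d_i).
Expanding: b_0=1, b_2=1, b_4=2, b_6=2, b_8=1, b_10=1.
b_4 = 2

2


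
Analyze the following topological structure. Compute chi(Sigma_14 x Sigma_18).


chi(Sigma_14) = 2 - 2*14 = -26
chi(Sigma_18) = 2 - 2*18 = -34
chi(product) = (-26) * (-34) = 884

884


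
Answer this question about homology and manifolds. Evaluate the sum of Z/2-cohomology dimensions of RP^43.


H^k(RP^43; Z/2) = Z/2 for each 0 <= k <= 43.
Total dimension = 43 + 1 = 44

44


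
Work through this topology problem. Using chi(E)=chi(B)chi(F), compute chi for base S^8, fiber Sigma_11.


chi(S^8) = 2 (n even), chi(Sigma_11) = 2 - 2*11 = -20.
chi(E) = 2 * (-20) = -40

-40


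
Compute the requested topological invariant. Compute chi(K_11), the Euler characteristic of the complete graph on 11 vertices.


K_11: V = 11, E = C(11,2) = 55.
chi = V - E = 11 - 55 = -44

-44


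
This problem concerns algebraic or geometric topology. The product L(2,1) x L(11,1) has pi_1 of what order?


pi_1(X x Y) = pi_1(X) x pi_1(Y).
pi_1(L(2,1)) = Z/2, pi_1(L(11,1)) = Z/11.
|Z/2 x Z/11| = 2 * 11 = 22

22


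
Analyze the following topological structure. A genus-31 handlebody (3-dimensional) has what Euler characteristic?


A genus-g handlebody deformation retracts to a wedge of g circles.
chi(vee_g S^1) = 1 - g.
chi(H_31) = 1 - 31 = -30

-30


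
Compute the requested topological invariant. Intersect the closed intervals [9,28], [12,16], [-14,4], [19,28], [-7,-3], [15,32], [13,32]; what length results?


Intersection = [max(a_i), min(b_i)] = [19, -3].
Since 19 > -3, the intersection is empty.
Length = 0

0


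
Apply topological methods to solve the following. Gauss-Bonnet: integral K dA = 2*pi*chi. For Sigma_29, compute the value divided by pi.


Gauss-Bonnet: integral K dA = 2*pi*chi(M).
chi(Sigma_29) = 2 - 2*29 = -56.
(integral K dA)/pi = 2*chi = 2*(-56) = -112

-112


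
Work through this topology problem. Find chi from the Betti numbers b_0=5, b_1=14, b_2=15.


chi = sum_k (-1)^k b_k.
= (5) + (-14) + (15)
= 6

6


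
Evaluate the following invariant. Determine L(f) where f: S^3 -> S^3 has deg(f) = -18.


On S^3: L(f) = tr(f_0*) + (-1)^3 tr(f_3*) = 1 + (-1)^3 * deg(f).
L(f) = 1 + (-1)^3 * -18 = 1 + 18 = 19

19


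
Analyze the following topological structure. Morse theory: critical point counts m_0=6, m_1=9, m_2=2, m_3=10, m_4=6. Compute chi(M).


Morse theory: chi(M) = sum_k (-1)^k m_k where m_k = #(index-k critical points).
= (6) + (-9) + (2) + (-10) + (6) = -5

-5


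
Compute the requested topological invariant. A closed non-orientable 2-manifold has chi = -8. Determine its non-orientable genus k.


chi = 2 - k for closed non-orientable surfaces with k crosscaps.
-8 = 2 - k
k = 2 - (-8) = 10

10


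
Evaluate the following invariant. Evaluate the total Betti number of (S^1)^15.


b_k(T^15) = C(15,k), so the sum over k is sum_k C(15,k) = 2^15.
Total = 2^15 = 32768

32768


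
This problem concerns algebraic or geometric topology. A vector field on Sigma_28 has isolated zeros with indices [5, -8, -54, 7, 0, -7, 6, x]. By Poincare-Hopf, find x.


Poincare-Hopf: sum of indices = chi(M).
chi(Sigma_28) = 2 - 2*28 = -54.
Sum of known indices = -51.
x = chi - (sum known) = -54 - (-51) = -3

-3


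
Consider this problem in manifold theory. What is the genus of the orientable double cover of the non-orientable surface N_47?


chi(N_47) = 2 - 47 = -45.
Double cover: chi(Sigma_g) = 2 * chi(N_47) = 2*(-45) = -90.
2 - 2g = -90, so g = (2 - (-90))/2 = 92/2 = 46

46


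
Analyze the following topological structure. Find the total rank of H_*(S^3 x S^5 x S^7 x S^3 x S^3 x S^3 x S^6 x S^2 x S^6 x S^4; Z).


Total Betti number is multiplicative under products.
Each S^d (d>=1) has total Betti number 2.
There are 10 sphere factors.
Total = 2^10 = 1024

1024


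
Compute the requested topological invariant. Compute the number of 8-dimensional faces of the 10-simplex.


Delta^10 has 10+1 vertices. A 8-face is a choice of 8+1 vertices.
f_8 = C(10+1, 8+1) = C(11,9) = 55

55


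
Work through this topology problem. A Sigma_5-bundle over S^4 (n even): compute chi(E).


chi(S^4) = 2 (n even), chi(Sigma_5) = 2 - 2*5 = -8.
chi(E) = 2 * (-8) = -16

-16


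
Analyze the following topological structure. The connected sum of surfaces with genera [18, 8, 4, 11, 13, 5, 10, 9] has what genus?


Genus is additive under connected sum of orientable surfaces.
g = 18 + 8 + 4 + 11 + 13 + 5 + 10 + 9 = 78

78


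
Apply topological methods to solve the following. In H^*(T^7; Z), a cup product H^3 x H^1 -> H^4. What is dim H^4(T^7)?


Cup product: H^p x H^q -> H^{p+q}; here p+q = 3+1 = 4.
rank H^k(T^n) = C(n,k).
C(7,4) = 35

35


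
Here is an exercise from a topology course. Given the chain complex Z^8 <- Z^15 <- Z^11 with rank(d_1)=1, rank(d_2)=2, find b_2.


rank H_k = rank(ker d_k) - rank(im d_{k+1}).
rank(ker d_2) = rank(C_2) - rank(d_2) = 11 - 2 = 9.
rank(im d_{2+1}) = 0.
rank H_2 = 9 - 0 = 9

9


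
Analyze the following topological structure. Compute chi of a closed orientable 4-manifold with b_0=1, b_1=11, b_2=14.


By Poincare duality b_k = b_{4-k}, so full Betti numbers: b_0=1, b_1=11, b_2=14, b_3=11, b_4=1.
chi = sum (-1)^k b_k = -6

-6


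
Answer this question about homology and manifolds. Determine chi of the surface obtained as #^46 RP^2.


For a non-orientable closed surface with k crosscaps: chi = 2 - k.
Here k = 46.
chi = 2 - 46 = -44

-44


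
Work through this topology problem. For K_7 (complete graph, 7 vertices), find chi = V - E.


K_7: V = 7, E = C(7,2) = 21.
chi = V - E = 7 - 21 = -14

-14


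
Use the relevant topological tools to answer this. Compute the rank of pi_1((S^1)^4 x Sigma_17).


pi_1(A x B) = pi_1(A) x pi_1(B); rank of abelianization = b_1.
b_1(T^4) = 4, b_1(Sigma_17) = 2*17 = 34.
b_1(product) = 4 + 34 = 38

38


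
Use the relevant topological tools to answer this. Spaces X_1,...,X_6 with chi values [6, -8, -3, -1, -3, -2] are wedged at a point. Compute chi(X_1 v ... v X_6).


chi(A v B) = chi(A) + chi(B) - 1 (one point identified).
For 6 spaces: chi = (sum chi_i) - (6 - 1).
sum = -11; chi = -11 - 5 = -16

-16


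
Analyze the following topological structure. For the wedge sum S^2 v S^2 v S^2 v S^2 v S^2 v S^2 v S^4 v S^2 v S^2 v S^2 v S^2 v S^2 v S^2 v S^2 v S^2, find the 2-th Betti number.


For a wedge of spheres, H_k (k>0) is free on one generator per sphere of dimension k.
Spheres of dimension 2: count = 14.
b_2 = 14

14


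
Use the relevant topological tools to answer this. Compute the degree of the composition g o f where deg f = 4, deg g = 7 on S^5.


Degree is multiplicative under composition: deg(g o f) = deg(g) * deg(f).
= 7 * 4 = 28

28


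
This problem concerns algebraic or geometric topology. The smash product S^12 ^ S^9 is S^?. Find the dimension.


S^m ^ S^n = S^{m+n}.
k = 12 + 9 = 21

21


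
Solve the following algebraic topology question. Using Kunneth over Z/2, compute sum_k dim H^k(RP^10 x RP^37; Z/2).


dim H^*(RP^n; Z/2) = n+1 (one Z/2 in each degree 0..n).
Total Betti number is multiplicative.
Total = (10+1) * (37+1) = 11 * 38 = 418

418


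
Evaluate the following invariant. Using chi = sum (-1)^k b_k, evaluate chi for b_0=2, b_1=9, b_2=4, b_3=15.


chi = sum_k (-1)^k b_k.
= (2) + (-9) + (4) + (-15)
= -18

-18


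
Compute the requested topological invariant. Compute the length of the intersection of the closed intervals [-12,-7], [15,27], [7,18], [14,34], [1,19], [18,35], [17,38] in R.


Intersection = [max(a_i), min(b_i)] = [18, -7].
Since 18 > -7, the intersection is empty.
Length = 0

0
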